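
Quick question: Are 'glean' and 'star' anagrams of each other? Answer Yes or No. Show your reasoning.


Sorted letters of 'glean': 'aegln'
Sorted letters of 'star': 'arst'
They do not match.

No


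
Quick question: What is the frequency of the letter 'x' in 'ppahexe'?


Letter 'x' in 'ppahexe': found at position(s) 6 = 1 occurrence(s).

1


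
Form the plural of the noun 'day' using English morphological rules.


Apply rule: Add -s. 'day' becomes 'days'.

days


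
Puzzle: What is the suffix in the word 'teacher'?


The word 'teacher' = 'teach' (root) + '-er' (suffix). The suffix is '-er'.

er


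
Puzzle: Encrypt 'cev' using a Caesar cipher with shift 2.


Shift each letter by 2: c -> e, e -> g, v -> x. Result: 'egx'.

egx


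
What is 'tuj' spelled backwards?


Reverse 'tuj' character by character: 'jut'.

jut


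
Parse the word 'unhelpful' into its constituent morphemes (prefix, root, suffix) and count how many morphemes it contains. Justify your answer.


Step 1: Identify prefix: 'un' (meaning: not/reverse)
Step 2: Identify root: 'help'
Step 3: Identify suffix(es): 'ful'
Decomposition: un- (prefix: not/reverse) + help (root) + -ful (suffix: full of)
Total morphemes: 3

3 morphemes (un- (prefix: not/reverse) + help (root) + -ful (suffix: full of))


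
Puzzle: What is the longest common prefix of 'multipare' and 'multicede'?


Compare from the start: 5 characters match: 'multi'. Mismatch at position 6: 'p' vs 'c'.

multi


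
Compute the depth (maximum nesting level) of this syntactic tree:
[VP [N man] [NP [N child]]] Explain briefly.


Count bracket nesting levels:
'[' at pos 0: depth = 1
'[' at pos 4: depth = 2
'[' at pos 12: depth = 2
'[' at pos 16: depth = 3
Maximum depth reached: 3

3


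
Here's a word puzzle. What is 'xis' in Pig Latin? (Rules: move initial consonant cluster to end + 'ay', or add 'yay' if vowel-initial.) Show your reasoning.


'xis': move consonant cluster 'x' to end and add 'ay': 'isxay'.

isxay


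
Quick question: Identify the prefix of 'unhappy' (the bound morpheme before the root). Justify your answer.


The word 'unhappy' = 'un' (prefix) + 'happy' (root). The prefix is 'un'.

un


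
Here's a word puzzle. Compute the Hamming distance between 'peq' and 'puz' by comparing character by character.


Alignment:
Position 1: 'p' vs 'p' = match
Position 2: 'e' vs 'u' = DIFFER
Position 3: 'q' vs 'z' = DIFFER
Total differences: 2

2


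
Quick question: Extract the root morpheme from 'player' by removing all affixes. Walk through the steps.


Remove suffix '-er' from 'player' to get root 'play'.

play


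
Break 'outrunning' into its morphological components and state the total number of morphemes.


Step 1: Identify prefix: 'out' (meaning: surpass)
Step 2: Identify root: 'run'
Step 3: Identify suffix(es): 'ing'
Decomposition: out- (prefix: surpass) + run (root) + -ing (suffix: ongoing action)
Total morphemes: 3

3 morphemes (out- (prefix: surpass) + run (root) + -ing (suffix: ongoing action))


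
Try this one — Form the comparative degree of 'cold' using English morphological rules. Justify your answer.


Apply comparative formation (add -er): 'cold' -> 'colder'.

colder


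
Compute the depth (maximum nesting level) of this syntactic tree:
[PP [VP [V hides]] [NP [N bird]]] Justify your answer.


Count bracket nesting levels:
'[' at pos 0: depth = 1
'[' at pos 4: depth = 2
'[' at pos 8: depth = 3
'[' at pos 19: depth = 2
'[' at pos 23: depth = 3
Maximum depth reached: 3

3


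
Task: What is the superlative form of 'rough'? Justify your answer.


Apply superlative formation (add -est): 'rough' -> 'roughest'.

roughest


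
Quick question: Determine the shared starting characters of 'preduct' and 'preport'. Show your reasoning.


Compare from the start: 3 characters match: 'pre'. Mismatch at position 4: 'd' vs 'p'.

pre


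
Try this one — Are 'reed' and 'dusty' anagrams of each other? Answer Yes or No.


Sorted letters of 'reed': 'deer'
Sorted letters of 'dusty': 'dstuy'
They do not match.

No


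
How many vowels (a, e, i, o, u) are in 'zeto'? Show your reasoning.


Vowels in 'zeto': e, o = 2 vowels.

2


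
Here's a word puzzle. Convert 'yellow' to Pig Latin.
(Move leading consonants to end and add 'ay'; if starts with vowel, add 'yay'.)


'yellow': move consonant cluster 'y' to end and add 'ay': 'ellowyay'.

ellowyay


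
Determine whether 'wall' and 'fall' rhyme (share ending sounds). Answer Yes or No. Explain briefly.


Rime (stressed vowel + following sounds) of 'wall': -all = /ɔːl/
Rime of 'fall': -all = /ɔːl/
/ɔːl/ and /ɔːl/ are the same ending sound, so the words rhyme.

Yes


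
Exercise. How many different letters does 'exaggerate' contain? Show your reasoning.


Unique letters in 'exaggerate': {a, e, g, r, t, x} = 6 distinct letters.

6


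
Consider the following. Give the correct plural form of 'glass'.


Apply rule: Add -es (sibilant/fricative ending). 'glass' becomes 'glasses'.

glasses


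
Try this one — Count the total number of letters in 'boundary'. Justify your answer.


Spell out 'boundary' and number each letter: b(1), o(2), u(3), n(4), d(5), a(6), r(7), y(8). Total: 8 letters.

8


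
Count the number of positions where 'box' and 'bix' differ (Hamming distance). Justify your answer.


Alignment:
Position 1: 'b' vs 'b' = match
Position 2: 'o' vs 'i' = DIFFER
Position 3: 'x' vs 'x' = match
Total differences: 1

1


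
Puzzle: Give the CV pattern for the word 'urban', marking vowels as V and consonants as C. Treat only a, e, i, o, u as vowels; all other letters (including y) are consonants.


Letter mapping: u = V, r = C, b = C, a = V, n = C.

VCCVC


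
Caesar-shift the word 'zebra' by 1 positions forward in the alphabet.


Shift each letter by 1: z -> a, e -> f, b -> c, r -> s, a -> b. Result: 'afcsb'.

afcsb


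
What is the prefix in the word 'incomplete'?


The word 'incomplete' = 'in' (prefix) + 'complete' (root). The prefix is 'in'.

in


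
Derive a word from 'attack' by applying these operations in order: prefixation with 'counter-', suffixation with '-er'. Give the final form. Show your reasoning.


Step 1: Add prefix 'counter-' to 'attack' = 'counterattack'
Step 2: Add suffix '-er' to 'counterattack' = 'counterattacker'

counterattacker


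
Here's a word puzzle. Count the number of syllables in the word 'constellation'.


Break 'constellation' into syllables: con-stel-la-tion -> con | stel | la | tion = 4 syllables

4 syllables


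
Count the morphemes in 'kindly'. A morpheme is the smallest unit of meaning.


Decomposition: kind (root) + -ly (suffix) = 2 morpheme(s)

2 morphemes


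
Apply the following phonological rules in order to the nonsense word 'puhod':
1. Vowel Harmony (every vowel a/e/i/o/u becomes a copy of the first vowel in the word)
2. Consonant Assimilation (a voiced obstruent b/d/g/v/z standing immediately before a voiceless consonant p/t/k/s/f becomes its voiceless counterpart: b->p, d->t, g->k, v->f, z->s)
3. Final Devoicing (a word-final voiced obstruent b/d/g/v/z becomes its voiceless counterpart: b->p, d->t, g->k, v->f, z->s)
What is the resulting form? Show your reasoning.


Starting form: 'puhod'
Rule 1: Vowel Harmony: all vowels become 'u' (matching first vowel). 'puhod' -> 'puhud'
Rule 2: Consonant Assimilation: no voiced obstruent (b/d/g/v/z) stands immediately before a voiceless consonant (p/t/k/s/f). No change.
Rule 3: Final Devoicing: word-final voiced obstruent 'd' becomes voiceless 't'. 'puhud' -> 'puhut'
Final form: 'puhut'

puhut


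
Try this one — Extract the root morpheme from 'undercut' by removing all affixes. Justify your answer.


Remove prefix 'under' from 'undercut' to get root 'cut'.

cut


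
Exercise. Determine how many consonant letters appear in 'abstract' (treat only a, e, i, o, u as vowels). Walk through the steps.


Consonants in 'abstract': b, s, t, r, c, t = 6 consonants.

6


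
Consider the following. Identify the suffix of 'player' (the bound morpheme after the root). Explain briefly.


The word 'player' = 'play' (root) + '-er' (suffix). The suffix is '-er'.

er


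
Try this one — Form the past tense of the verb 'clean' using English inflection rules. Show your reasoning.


Apply rule: Add -ed. 'clean' becomes 'cleaned'.

cleaned


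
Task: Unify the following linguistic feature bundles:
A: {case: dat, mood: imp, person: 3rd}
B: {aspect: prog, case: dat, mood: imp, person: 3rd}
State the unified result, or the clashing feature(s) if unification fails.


Compare features:
aspect: A=_ vs B=prog -> unified: prog
case: A=dat vs B=dat -> unified: dat
mood: A=imp vs B=imp -> unified: imp
person: A=3rd vs B=3rd -> unified: 3rd
No clashes found.

Unified: {aspect: prog, case: dat, mood: imp, person: 3rd}


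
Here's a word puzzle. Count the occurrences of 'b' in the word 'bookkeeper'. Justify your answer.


Letter 'b' in 'bookkeeper': found at position(s) 1 = 1 occurrence(s).

1


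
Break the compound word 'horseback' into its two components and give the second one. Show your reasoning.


Split 'horseback' into 'horse' + 'back'. The second part is 'back'.

back


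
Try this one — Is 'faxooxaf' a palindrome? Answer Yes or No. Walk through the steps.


Forward: 'faxooxaf'
Reversed: 'faxooxaf'
They are identical.

Yes


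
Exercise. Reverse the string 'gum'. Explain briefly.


Reverse 'gum' character by character: 'mug'.

mug


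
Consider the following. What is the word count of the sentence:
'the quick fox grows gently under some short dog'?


Split into words: the | quick | fox | grows | gently | under | some | short | dog = 9 words.

9


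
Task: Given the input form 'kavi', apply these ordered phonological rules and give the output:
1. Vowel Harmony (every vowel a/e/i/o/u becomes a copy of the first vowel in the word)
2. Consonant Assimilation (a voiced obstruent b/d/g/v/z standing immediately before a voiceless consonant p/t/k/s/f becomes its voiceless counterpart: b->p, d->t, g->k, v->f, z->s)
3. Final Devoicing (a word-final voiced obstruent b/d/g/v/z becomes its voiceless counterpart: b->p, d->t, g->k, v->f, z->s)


Starting form: 'kavi'
Rule 1: Vowel Harmony: all vowels become 'a' (matching first vowel). 'kavi' -> 'kava'
Rule 2: Consonant Assimilation: no voiced obstruent (b/d/g/v/z) stands immediately before a voiceless consonant (p/t/k/s/f). No change.
Rule 3: Final Devoicing: the word ends in the vowel 'a', not a consonant. No change.
Final form: 'kava'

kava


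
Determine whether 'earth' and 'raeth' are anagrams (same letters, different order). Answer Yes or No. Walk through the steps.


Sorted letters of 'earth': 'aehrt'
Sorted letters of 'raeth': 'aehrt'
They match.

Yes


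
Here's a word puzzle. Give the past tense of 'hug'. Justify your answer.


Apply rule: Double final consonant and add -ed. 'hug' becomes 'hugged'.

hugged


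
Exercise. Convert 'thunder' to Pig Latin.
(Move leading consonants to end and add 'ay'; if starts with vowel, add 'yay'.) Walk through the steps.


'thunder': move consonant cluster 'th' to end and add 'ay': 'underthay'.

underthay


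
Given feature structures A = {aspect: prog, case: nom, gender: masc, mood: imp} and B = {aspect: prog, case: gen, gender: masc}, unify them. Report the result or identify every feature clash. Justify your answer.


Compare features:
aspect: A=prog vs B=prog -> unified: prog
case: A=nom vs B=gen -> CLASH
gender: A=masc vs B=masc -> unified: masc
mood: A=imp vs B=_ -> unified: imp
Clash detected on feature 'case' (nom vs gen); unification fails.

CLASH on 'case' (nom vs gen)


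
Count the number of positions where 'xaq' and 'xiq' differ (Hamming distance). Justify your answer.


Alignment:
Position 1: 'x' vs 'x' = match
Position 2: 'a' vs 'i' = DIFFER
Position 3: 'q' vs 'q' = match
Total differences: 1

1


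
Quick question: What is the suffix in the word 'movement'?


The word 'movement' = 'move' (root) + '-ment' (suffix). The suffix is '-ment'.

ment


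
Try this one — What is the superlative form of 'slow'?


Apply superlative formation (add -est): 'slow' -> 'slowest'.

slowest


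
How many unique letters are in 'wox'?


Unique letters in 'wox': {o, w, x} = 3 distinct letters.

3


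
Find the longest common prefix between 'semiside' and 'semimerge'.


Compare from the start: 4 characters match: 'semi'. Mismatch at position 5: 's' vs 'm'.

semi


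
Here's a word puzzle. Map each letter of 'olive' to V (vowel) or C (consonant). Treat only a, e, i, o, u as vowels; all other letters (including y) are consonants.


Letter mapping: o = V, l = C, i = V, v = C, e = V.

VCVCV


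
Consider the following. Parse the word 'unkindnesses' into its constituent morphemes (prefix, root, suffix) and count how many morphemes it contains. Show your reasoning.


Step 1: Identify prefix: 'un' (meaning: not/reverse)
Step 2: Identify root: 'kind'
Step 3: Identify suffix(es): 'ness, es'
Decomposition: un- (prefix: not/reverse) + kind (root) + -ness (suffix: state of) + -es (plural)
Total morphemes: 4

4 morphemes (un- (prefix: not/reverse) + kind (root) + -ness (suffix: state of) + -es (plural))


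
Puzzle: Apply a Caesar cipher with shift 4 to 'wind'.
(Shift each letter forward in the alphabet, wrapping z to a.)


Shift each letter by 4: w -> a, i -> m, n -> r, d -> h. Result: 'amrh'.

amrh


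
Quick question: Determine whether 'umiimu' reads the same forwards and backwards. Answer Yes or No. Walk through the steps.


Forward: 'umiimu'
Reversed: 'umiimu'
They are identical.

Yes


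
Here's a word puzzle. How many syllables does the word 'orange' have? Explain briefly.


Break 'orange' into syllables: or-ange -> or | ange = 2 syllables

2 syllables


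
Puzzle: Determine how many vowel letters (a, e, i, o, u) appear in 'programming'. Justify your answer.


Vowels in 'programming': o, a, i = 3 vowels.

3


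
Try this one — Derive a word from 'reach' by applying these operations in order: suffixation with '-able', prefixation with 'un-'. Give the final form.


Step 1: Add suffix '-able' to 'reach' = 'reachable'
Step 2: Add prefix 'un-' to 'reachable' = 'unreachable'

unreachable


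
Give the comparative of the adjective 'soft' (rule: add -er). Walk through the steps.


Apply comparative formation (add -er): 'soft' -> 'softer'.

softer


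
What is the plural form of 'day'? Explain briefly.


Apply rule: Add -s. 'day' becomes 'days'.

days


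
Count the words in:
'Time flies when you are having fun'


Split into words: Time | flies | when | you | are | having | fun = 7 words.

7


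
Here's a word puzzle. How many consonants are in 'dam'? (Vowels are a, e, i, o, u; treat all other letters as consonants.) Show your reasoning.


Consonants in 'dam': d, m = 2 consonants.

2


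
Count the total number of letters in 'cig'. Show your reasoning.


Spell out 'cig' and number each letter: c(1), i(2), g(3). Total: 3 letters.

3


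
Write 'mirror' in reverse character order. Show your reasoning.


Reverse 'mirror' character by character: 'rorrim'.

rorrim


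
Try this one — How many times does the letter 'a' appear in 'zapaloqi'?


Letter 'a' in 'zapaloqi': found at position(s) 2, 4 = 2 occurrence(s).

2


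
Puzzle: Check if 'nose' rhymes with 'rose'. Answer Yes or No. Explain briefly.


Rime (stressed vowel + following sounds) of 'nose': -ose = /oʊz/
Rime of 'rose': -ose = /oʊz/
/oʊz/ and /oʊz/ are the same ending sound, so the words rhyme.

Yes


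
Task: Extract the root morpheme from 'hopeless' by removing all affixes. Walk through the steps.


Remove suffix '-less' from 'hopeless' to get root 'hope'.

hope


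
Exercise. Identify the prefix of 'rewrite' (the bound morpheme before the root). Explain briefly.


The word 'rewrite' = 're' (prefix) + 'write' (root). The prefix is 're'.

re


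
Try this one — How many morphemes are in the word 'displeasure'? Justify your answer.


Decomposition: dis- (prefix) + please (root) + -ure (suffix) = 3 morpheme(s)

3 morphemes


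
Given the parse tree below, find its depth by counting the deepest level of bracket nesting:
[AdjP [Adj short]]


Count bracket nesting levels:
'[' at pos 0: depth = 1
'[' at pos 6: depth = 2
Maximum depth reached: 2

2


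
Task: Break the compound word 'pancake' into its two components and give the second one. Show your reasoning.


Split 'pancake' into 'pan' + 'cake'. The second part is 'cake'.

cake


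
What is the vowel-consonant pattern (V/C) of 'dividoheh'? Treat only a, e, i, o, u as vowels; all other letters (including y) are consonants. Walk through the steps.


Letter mapping: d = C, i = V, v = C, i = V, d = C, o = V, h = C, e = V, h = C.

CVCVCVCVC


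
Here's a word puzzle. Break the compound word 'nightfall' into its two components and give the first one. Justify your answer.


Split 'nightfall' into 'night' + 'fall'. The first part is 'night'.

night


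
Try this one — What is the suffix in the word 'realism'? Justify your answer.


The word 'realism' = 'real' (root) + '-ism' (suffix). The suffix is '-ism'.

ism


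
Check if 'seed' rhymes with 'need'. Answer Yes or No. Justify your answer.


Rime (stressed vowel + following sounds) of 'seed': -eed = /iːd/
Rime of 'need': -eed = /iːd/
/iːd/ and /iːd/ are the same ending sound, so the words rhyme.

Yes


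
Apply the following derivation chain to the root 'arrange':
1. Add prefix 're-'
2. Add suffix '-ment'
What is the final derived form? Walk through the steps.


Step 1: Add prefix 're-' to 'arrange' = 'rearrange'
Step 2: Add suffix '-ment' to 'rearrange' = 'rearrangement'

rearrangement


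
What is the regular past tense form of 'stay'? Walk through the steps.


Apply rule: Add -ed. 'stay' becomes 'stayed'.

stayed


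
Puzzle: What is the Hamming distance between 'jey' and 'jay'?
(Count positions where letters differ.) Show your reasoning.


Alignment:
Position 1: 'j' vs 'j' = match
Position 2: 'e' vs 'a' = DIFFER
Position 3: 'y' vs 'y' = match
Total differences: 1

1


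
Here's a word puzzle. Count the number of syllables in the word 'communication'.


Break 'communication' into syllables: com-mu-ni-ca-tion -> com | mu | ni | ca | tion = 5 syllables

5 syllables


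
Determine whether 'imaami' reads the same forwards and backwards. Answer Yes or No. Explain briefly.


Forward: 'imaami'
Reversed: 'imaami'
They are identical.

Yes


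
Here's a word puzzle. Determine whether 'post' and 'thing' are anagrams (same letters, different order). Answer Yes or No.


Sorted letters of 'post': 'opst'
Sorted letters of 'thing': 'ghint'
They do not match.

No


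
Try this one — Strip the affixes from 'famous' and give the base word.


Remove suffix '-ous' from 'famous' to get root 'fame'.

fame


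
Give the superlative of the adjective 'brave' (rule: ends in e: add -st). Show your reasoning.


Apply superlative formation (ends in e: add -st): 'brave' -> 'bravest'.

bravest


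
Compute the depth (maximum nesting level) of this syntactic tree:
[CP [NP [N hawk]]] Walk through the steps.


Count bracket nesting levels:
'[' at pos 0: depth = 1
'[' at pos 4: depth = 2
'[' at pos 8: depth = 3
Maximum depth reached: 3

3


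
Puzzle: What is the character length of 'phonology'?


Spell out 'phonology' and number each letter: p(1), h(2), o(3), n(4), o(5), l(6), o(7), g(8), y(9). Total: 9 letters.

9


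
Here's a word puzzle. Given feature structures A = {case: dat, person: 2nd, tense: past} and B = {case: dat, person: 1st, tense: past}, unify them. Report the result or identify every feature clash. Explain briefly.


Compare features:
case: A=dat vs B=dat -> unified: dat
person: A=2nd vs B=1st -> CLASH
tense: A=past vs B=past -> unified: past
Clash detected on feature 'person' (2nd vs 1st); unification fails.

CLASH on 'person' (2nd vs 1st)


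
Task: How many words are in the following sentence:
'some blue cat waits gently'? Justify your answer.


Split into words: some | blue | cat | waits | gently = 5 words.

5


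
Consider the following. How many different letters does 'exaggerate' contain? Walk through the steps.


Unique letters in 'exaggerate': {a, e, g, r, t, x} = 6 distinct letters.

6


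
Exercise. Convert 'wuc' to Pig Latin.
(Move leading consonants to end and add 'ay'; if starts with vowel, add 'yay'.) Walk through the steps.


'wuc': move consonant cluster 'w' to end and add 'ay': 'ucway'.

ucway


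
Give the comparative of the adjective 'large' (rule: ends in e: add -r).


Apply comparative formation (ends in e: add -r): 'large' -> 'larger'.

larger


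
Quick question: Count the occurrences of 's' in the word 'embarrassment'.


Letter 's' in 'embarrassment': found at position(s) 8, 9 = 2 occurrence(s).

2


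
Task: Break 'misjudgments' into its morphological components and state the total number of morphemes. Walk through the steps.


Step 1: Identify prefix: 'mis' (meaning: wrongly)
Step 2: Identify root: 'judge'
Step 3: Identify suffix(es): 'ment, s'
Decomposition: mis- (prefix: wrongly) + judge (root) + -ment (suffix: action/result) + -s (plural)
Total morphemes: 4

4 morphemes (mis- (prefix: wrongly) + judge (root) + -ment (suffix: action/result) + -s (plural))


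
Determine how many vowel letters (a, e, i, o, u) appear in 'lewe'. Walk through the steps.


Vowels in 'lewe': e, e = 2 vowels.

2


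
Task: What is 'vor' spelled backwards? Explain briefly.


Reverse 'vor' character by character: 'rov'.

rov


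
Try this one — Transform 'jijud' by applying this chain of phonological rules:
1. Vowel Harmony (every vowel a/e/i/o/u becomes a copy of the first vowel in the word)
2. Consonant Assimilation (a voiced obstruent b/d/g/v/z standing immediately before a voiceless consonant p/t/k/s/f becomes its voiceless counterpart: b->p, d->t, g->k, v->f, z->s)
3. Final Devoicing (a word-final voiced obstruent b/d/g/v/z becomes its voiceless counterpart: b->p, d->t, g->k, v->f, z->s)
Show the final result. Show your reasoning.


Starting form: 'jijud'
Rule 1: Vowel Harmony: all vowels become 'i' (matching first vowel). 'jijud' -> 'jijid'
Rule 2: Consonant Assimilation: no voiced obstruent (b/d/g/v/z) stands immediately before a voiceless consonant (p/t/k/s/f). No change.
Rule 3: Final Devoicing: word-final voiced obstruent 'd' becomes voiceless 't'. 'jijid' -> 'jijit'
Final form: 'jijit'

jijit


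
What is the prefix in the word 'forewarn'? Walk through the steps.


The word 'forewarn' = 'fore' (prefix) + 'warn' (root). The prefix is 'fore'.

fore


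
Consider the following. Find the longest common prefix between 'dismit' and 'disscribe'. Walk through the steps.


Compare from the start: 3 characters match: 'dis'. Mismatch at position 4: 'm' vs 's'.

dis


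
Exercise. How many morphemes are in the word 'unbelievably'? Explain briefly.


Decomposition: un- (prefix) + believe (root) + -able (suffix) + -ly (suffix) = 4 morpheme(s)

4 morphemes


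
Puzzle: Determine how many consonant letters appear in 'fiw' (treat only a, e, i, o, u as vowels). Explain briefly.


Consonants in 'fiw': f, w = 2 consonants.

2


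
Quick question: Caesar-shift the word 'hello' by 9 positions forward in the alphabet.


Shift each letter by 9: h -> q, e -> n, l -> u, l -> u, o -> x. Result: 'qnuux'.

qnuux


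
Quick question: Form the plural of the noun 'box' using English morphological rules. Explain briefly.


Apply rule: Add -es (sibilant/fricative ending). 'box' becomes 'boxes'.

boxes


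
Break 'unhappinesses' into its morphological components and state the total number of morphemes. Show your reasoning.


Step 1: Identify prefix: 'un' (meaning: not/reverse)
Step 2: Identify root: 'happy'
Step 3: Identify suffix(es): 'ness, es'
Decomposition: un- (prefix: not/reverse) + happy (root) + -ness (suffix: state of) + -es (plural)
Total morphemes: 4

4 morphemes (un- (prefix: not/reverse) + happy (root) + -ness (suffix: state of) + -es (plural))


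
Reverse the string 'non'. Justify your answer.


Reverse 'non' character by character: 'non'.

non


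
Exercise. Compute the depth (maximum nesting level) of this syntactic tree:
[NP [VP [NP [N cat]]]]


Count bracket nesting levels:
'[' at pos 0: depth = 1
'[' at pos 4: depth = 2
'[' at pos 8: depth = 3
'[' at pos 12: depth = 4
Maximum depth reached: 4

4


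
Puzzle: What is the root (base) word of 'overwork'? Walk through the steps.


Remove prefix 'over' from 'overwork' to get root 'work'.

work


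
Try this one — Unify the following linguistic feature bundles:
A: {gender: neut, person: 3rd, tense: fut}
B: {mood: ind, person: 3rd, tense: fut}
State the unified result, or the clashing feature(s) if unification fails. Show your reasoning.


Compare features:
gender: A=neut vs B=_ -> unified: neut
mood: A=_ vs B=ind -> unified: ind
person: A=3rd vs B=3rd -> unified: 3rd
tense: A=fut vs B=fut -> unified: fut
No clashes found.

Unified: {gender: neut, mood: ind, person: 3rd, tense: fut}


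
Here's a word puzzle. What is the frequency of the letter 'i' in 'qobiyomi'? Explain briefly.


Letter 'i' in 'qobiyomi': found at position(s) 4, 8 = 2 occurrence(s).

2


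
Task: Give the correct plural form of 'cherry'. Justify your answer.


Apply rule: Change -y to -ies (consonant + y). 'cherry' becomes 'cherries'.

cherries


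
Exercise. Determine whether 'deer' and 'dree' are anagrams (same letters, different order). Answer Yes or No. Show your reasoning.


Sorted letters of 'deer': 'deer'
Sorted letters of 'dree': 'deer'
They match.

Yes


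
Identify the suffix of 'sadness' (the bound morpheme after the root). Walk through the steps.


The word 'sadness' = 'sad' (root) + '-ness' (suffix). The suffix is '-ness'.

ness


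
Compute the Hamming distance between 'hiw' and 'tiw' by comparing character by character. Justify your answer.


Alignment:
Position 1: 'h' vs 't' = DIFFER
Position 2: 'i' vs 'i' = match
Position 3: 'w' vs 'w' = match
Total differences: 1

1


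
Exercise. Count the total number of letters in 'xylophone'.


Spell out 'xylophone' and number each letter: x(1), y(2), l(3), o(4), p(5), h(6), o(7), n(8), e(9). Total: 9 letters.

9


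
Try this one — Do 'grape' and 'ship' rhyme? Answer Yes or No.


Rime (stressed vowel + following sounds) of 'grape': -ape = /eɪp/
Rime of 'ship': -ip = /ɪp/
/eɪp/ and /ɪp/ are different ending sounds, so the words do not rhyme.

No


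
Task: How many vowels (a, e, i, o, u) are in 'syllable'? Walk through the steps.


Vowels in 'syllable': a, e = 2 vowels.

2


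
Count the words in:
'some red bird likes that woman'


Split into words: some | red | bird | likes | that | woman = 6 words.

6


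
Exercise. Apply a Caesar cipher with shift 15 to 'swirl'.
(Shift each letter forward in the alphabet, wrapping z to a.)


Shift each letter by 15: s -> h, w -> l, i -> x, r -> g, l -> a. Result: 'hlxga'.

hlxga


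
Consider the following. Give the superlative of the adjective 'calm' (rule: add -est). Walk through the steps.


Apply superlative formation (add -est): 'calm' -> 'calmest'.

calmest


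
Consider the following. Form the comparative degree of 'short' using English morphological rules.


Apply comparative formation (add -er): 'short' -> 'shorter'.

shorter


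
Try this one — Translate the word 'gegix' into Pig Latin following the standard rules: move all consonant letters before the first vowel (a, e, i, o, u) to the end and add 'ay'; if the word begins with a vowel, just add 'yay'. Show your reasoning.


'gegix': move consonant cluster 'g' to end and add 'ay': 'egixgay'.

egixgay


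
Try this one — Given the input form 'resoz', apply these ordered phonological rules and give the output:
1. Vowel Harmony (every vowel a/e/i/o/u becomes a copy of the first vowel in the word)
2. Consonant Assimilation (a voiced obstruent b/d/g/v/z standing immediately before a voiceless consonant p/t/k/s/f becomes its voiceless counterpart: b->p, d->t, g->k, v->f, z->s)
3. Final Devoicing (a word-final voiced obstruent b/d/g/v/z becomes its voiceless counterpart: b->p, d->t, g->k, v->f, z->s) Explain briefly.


Starting form: 'resoz'
Rule 1: Vowel Harmony: all vowels become 'e' (matching first vowel). 'resoz' -> 'resez'
Rule 2: Consonant Assimilation: no voiced obstruent (b/d/g/v/z) stands immediately before a voiceless consonant (p/t/k/s/f). No change.
Rule 3: Final Devoicing: word-final voiced obstruent 'z' becomes voiceless 's'. 'resez' -> 'reses'
Final form: 'reses'

reses


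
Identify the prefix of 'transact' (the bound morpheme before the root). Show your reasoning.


The word 'transact' = 'trans' (prefix) + 'act' (root). The prefix is 'trans'.

trans


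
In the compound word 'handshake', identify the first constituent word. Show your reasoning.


Split 'handshake' into 'hand' + 'shake'. The first part is 'hand'.

hand


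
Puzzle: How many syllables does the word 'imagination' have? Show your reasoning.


Break 'imagination' into syllables: i-mag-i-na-tion -> i | mag | i | na | tion = 5 syllables

5 syllables


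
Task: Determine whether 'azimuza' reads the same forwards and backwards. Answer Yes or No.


Forward: 'azimuza'
Reversed: 'azumiza'
They differ.

No


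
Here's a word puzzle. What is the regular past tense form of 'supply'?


Apply rule: Change -y to -ied. 'supply' becomes 'supplied'.

supplied


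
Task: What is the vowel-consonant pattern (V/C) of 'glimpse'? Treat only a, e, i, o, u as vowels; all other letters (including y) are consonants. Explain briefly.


Letter mapping: g = C, l = C, i = V, m = C, p = C, s = C, e = V.

CCVCCCV


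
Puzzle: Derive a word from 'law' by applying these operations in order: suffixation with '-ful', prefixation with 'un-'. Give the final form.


Step 1: Add suffix '-ful' to 'law' = 'lawful'
Step 2: Add prefix 'un-' to 'lawful' = 'unlawful'

unlawful


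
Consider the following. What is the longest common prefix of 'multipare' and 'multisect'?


Compare from the start: 5 characters match: 'multi'. Mismatch at position 6: 'p' vs 's'.

multi


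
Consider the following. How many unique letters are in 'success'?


Unique letters in 'success': {c, e, s, u} = 4 distinct letters.

4


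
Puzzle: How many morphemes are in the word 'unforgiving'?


Decomposition: un- (prefix) + forgive (root) + -ing (suffix) = 3 morpheme(s)

3 morphemes


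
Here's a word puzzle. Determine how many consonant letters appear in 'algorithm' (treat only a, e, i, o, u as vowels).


Consonants in 'algorithm': l, g, r, t, h, m = 6 consonants.

6


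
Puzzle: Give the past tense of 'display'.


Apply rule: Add -ed. 'display' becomes 'displayed'.

displayed


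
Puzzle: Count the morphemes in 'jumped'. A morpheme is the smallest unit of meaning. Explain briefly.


Decomposition: jump (root) + -ed (suffix) = 2 morpheme(s)

2 morphemes


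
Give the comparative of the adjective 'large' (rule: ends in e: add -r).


Apply comparative formation (ends in e: add -r): 'large' -> 'larger'.

larger


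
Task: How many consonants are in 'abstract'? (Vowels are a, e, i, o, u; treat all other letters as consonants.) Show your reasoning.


Consonants in 'abstract': b, s, t, r, c, t = 6 consonants.

6


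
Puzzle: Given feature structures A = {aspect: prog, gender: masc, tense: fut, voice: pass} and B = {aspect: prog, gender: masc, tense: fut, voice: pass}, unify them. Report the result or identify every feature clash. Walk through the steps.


Compare features:
aspect: A=prog vs B=prog -> unified: prog
gender: A=masc vs B=masc -> unified: masc
tense: A=fut vs B=fut -> unified: fut
voice: A=pass vs B=pass -> unified: pass
No clashes found.

Unified: {aspect: prog, gender: masc, tense: fut, voice: pass}


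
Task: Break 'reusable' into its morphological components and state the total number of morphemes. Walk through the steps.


Step 1: Identify prefix: 're' (meaning: again)
Step 2: Identify root: 'use'
Step 3: Identify suffix(es): 'able'
Decomposition: re- (prefix: again) + use (root) + -able (suffix: capable of)
Total morphemes: 3

3 morphemes (re- (prefix: again) + use (root) + -able (suffix: capable of))


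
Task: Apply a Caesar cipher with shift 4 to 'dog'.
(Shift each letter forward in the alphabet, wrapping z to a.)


Shift each letter by 4: d -> h, o -> s, g -> k. Result: 'hsk'.

hsk


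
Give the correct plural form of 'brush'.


Apply rule: Add -es (sibilant/fricative ending). 'brush' becomes 'brushes'.

brushes


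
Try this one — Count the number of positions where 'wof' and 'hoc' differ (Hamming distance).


Alignment:
Position 1: 'w' vs 'h' = DIFFER
Position 2: 'o' vs 'o' = match
Position 3: 'f' vs 'c' = DIFFER
Total differences: 2

2


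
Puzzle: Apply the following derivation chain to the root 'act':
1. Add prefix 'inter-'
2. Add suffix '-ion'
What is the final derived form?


Step 1: Add prefix 'inter-' to 'act' = 'interact'
Step 2: Add suffix '-ion' to 'interact' = 'interaction'

interaction


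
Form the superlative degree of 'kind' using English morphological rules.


Apply superlative formation (add -est): 'kind' -> 'kindest'.

kindest


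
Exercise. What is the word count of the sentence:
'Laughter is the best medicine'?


Split into words: Laughter | is | the | best | medicine = 5 words.

5


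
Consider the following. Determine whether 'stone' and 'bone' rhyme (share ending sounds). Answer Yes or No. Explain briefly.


Rime (stressed vowel + following sounds) of 'stone': -one = /oʊn/
Rime of 'bone': -one = /oʊn/
/oʊn/ and /oʊn/ are the same ending sound, so the words rhyme.

Yes


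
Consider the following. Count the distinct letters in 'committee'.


Unique letters in 'committee': {c, e, i, m, o, t} = 6 distinct letters.

6


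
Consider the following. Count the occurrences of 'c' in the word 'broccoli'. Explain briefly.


Letter 'c' in 'broccoli': found at position(s) 4, 5 = 2 occurrence(s).

2


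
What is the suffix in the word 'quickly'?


The word 'quickly' = 'quick' (root) + '-ly' (suffix). The suffix is '-ly'.

ly


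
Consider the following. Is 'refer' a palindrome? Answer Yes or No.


Forward: 'refer'
Reversed: 'refer'
They are identical.

Yes


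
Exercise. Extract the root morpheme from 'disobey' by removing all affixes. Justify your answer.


Remove prefix 'dis' from 'disobey' to get root 'obey'.

obey


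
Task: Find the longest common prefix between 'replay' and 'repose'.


Compare from the start: 3 characters match: 'rep'. Mismatch at position 4: 'l' vs 'o'.

rep


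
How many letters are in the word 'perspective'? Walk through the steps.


Spell out 'perspective' and number each letter: p(1), e(2), r(3), s(4), p(5), e(6), c(7), t(8), i(9), v(10), e(11). Total: 11 letters.

11


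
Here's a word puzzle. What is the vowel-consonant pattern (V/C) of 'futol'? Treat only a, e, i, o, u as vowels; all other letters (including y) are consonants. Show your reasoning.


Letter mapping: f = C, u = V, t = C, o = V, l = C.

CVCVC


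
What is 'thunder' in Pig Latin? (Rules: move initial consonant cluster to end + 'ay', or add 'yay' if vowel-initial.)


'thunder': move consonant cluster 'th' to end and add 'ay': 'underthay'.

underthay


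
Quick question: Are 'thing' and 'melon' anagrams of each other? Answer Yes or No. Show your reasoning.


Sorted letters of 'thing': 'ghint'
Sorted letters of 'melon': 'elmno'
They do not match.

No


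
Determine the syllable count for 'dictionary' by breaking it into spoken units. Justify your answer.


Break 'dictionary' into syllables: dic-tion-ar-y -> dic | tion | ar | y = 4 syllables

4 syllables


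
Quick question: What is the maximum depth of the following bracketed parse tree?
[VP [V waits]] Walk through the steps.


Count bracket nesting levels:
'[' at pos 0: depth = 1
'[' at pos 4: depth = 2
Maximum depth reached: 2

2


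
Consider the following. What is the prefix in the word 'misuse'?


The word 'misuse' = 'mis' (prefix) + 'use' (root). The prefix is 'mis'.

mis


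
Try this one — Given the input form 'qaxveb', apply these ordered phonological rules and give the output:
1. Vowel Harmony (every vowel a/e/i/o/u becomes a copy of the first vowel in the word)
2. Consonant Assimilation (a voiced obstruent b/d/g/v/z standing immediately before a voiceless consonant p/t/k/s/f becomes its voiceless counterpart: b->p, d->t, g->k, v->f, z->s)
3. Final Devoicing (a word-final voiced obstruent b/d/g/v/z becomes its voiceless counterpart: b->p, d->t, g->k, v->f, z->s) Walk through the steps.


Starting form: 'qaxveb'
Rule 1: Vowel Harmony: all vowels become 'a' (matching first vowel). 'qaxveb' -> 'qaxvab'
Rule 2: Consonant Assimilation: no voiced obstruent (b/d/g/v/z) stands immediately before a voiceless consonant (p/t/k/s/f). No change.
Rule 3: Final Devoicing: word-final voiced obstruent 'b' becomes voiceless 'p'. 'qaxvab' -> 'qaxvap'
Final form: 'qaxvap'

qaxvap


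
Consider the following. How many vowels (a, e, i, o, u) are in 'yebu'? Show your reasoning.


Vowels in 'yebu': e, u = 2 vowels.

2


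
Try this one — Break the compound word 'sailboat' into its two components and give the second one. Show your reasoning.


Split 'sailboat' into 'sail' + 'boat'. The second part is 'boat'.

boat


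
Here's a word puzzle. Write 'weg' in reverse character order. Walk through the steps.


Reverse 'weg' character by character: 'gew'.

gew


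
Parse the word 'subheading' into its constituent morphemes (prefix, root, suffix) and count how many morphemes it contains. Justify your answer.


Step 1: Identify prefix: 'sub' (meaning: below)
Step 2: Identify root: 'head'
Step 3: Identify suffix(es): 'ing'
Decomposition: sub- (prefix: below) + head (root) + -ing (suffix: ongoing/result)
Total morphemes: 3

3 morphemes (sub- (prefix: below) + head (root) + -ing (suffix: ongoing/result))


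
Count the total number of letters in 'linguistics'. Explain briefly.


Spell out 'linguistics' and number each letter: l(1), i(2), n(3), g(4), u(5), i(6), s(7), t(8), i(9), c(10), s(11). Total: 11 letters.

11


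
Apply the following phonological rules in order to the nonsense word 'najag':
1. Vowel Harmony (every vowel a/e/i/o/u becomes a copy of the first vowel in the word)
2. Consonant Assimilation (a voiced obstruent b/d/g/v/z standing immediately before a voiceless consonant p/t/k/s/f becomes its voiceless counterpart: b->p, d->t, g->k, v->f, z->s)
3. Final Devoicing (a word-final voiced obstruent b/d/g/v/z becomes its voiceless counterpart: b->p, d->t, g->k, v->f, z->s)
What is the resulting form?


Starting form: 'najag'
Rule 1: Vowel Harmony: all vowels already match. No change.
Rule 2: Consonant Assimilation: no voiced obstruent (b/d/g/v/z) stands immediately before a voiceless consonant (p/t/k/s/f). No change.
Rule 3: Final Devoicing: word-final voiced obstruent 'g' becomes voiceless 'k'. 'najag' -> 'najak'
Final form: 'najak'

najak


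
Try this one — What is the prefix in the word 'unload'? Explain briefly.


The word 'unload' = 'un' (prefix) + 'load' (root). The prefix is 'un'.

un


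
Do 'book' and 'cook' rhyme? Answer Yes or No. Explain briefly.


Rime (stressed vowel + following sounds) of 'book': -ook = /ʊk/
Rime of 'cook': -ook = /ʊk/
/ʊk/ and /ʊk/ are the same ending sound, so the words rhyme.

Yes
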